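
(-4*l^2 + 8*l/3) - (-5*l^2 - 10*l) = l^2 + 38*l/3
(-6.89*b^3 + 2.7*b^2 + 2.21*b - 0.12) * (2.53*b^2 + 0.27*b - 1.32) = -17.4317*b^5 + 4.9707*b^4 + 15.4151*b^3 - 3.2709*b^2 - 2.9496*b + 0.1584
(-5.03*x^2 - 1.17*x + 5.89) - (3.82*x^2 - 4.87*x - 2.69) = -8.85*x^2 + 3.7*x + 8.58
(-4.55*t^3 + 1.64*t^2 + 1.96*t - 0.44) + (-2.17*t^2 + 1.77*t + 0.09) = -4.55*t^3 - 0.53*t^2 + 3.73*t - 0.35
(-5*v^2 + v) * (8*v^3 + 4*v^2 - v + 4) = -40*v^5 - 12*v^4 + 9*v^3 - 21*v^2 + 4*v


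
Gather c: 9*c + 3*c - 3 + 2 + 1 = 12*c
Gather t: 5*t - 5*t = 0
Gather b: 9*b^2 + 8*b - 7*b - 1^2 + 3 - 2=9*b^2 + b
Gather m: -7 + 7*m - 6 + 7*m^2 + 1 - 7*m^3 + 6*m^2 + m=-7*m^3 + 13*m^2 + 8*m - 12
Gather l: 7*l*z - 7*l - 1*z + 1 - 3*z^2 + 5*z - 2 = l*(7*z - 7) - 3*z^2 + 4*z - 1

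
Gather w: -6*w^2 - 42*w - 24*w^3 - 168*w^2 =-24*w^3 - 174*w^2 - 42*w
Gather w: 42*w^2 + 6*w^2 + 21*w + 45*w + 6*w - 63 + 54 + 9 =48*w^2 + 72*w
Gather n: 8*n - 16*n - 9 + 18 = 9 - 8*n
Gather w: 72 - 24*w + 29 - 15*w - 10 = 91 - 39*w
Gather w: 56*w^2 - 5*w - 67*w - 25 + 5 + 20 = 56*w^2 - 72*w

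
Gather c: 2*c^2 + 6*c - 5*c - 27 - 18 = 2*c^2 + c - 45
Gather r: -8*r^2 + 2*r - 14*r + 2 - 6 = -8*r^2 - 12*r - 4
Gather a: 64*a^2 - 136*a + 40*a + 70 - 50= 64*a^2 - 96*a + 20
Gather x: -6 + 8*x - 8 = 8*x - 14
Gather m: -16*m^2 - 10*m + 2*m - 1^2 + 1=-16*m^2 - 8*m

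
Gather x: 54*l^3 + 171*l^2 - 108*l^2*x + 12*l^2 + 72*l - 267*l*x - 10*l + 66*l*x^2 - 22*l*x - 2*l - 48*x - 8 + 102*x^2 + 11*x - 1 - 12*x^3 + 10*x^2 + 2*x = 54*l^3 + 183*l^2 + 60*l - 12*x^3 + x^2*(66*l + 112) + x*(-108*l^2 - 289*l - 35) - 9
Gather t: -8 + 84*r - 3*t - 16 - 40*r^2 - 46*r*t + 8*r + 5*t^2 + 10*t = -40*r^2 + 92*r + 5*t^2 + t*(7 - 46*r) - 24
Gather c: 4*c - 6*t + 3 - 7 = 4*c - 6*t - 4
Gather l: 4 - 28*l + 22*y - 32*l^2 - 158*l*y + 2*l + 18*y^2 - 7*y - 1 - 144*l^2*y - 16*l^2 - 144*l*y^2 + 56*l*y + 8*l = l^2*(-144*y - 48) + l*(-144*y^2 - 102*y - 18) + 18*y^2 + 15*y + 3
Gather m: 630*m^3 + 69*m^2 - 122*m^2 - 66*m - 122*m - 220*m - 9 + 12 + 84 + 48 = 630*m^3 - 53*m^2 - 408*m + 135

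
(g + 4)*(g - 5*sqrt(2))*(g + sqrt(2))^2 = g^4 - 3*sqrt(2)*g^3 + 4*g^3 - 18*g^2 - 12*sqrt(2)*g^2 - 72*g - 10*sqrt(2)*g - 40*sqrt(2)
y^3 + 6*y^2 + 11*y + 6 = (y + 1)*(y + 2)*(y + 3)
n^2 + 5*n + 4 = (n + 1)*(n + 4)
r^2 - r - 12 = (r - 4)*(r + 3)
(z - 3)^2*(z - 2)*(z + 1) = z^4 - 7*z^3 + 13*z^2 + 3*z - 18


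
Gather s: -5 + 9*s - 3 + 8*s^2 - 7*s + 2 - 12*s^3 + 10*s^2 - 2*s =-12*s^3 + 18*s^2 - 6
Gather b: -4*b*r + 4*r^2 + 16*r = -4*b*r + 4*r^2 + 16*r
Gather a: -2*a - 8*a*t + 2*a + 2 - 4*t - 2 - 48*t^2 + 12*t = -8*a*t - 48*t^2 + 8*t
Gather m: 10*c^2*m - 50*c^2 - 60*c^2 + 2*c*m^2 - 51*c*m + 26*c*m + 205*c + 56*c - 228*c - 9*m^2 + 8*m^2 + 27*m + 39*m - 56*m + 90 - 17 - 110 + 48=-110*c^2 + 33*c + m^2*(2*c - 1) + m*(10*c^2 - 25*c + 10) + 11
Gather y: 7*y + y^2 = y^2 + 7*y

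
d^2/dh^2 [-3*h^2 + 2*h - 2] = -6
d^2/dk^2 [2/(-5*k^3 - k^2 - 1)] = 4*(-k^2*(15*k + 2)^2 + (15*k + 1)*(5*k^3 + k^2 + 1))/(5*k^3 + k^2 + 1)^3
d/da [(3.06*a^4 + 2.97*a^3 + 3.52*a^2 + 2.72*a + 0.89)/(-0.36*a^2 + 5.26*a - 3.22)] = (-2.2032*a^5 + 47.2176*a^4 - 8.16840000000001*a^3 - 9.1958*a^2 - 22.028*a - 13.4398)/(0.1296*a^4 - 3.7872*a^3 + 29.986*a^2 - 33.8744*a + 10.3684)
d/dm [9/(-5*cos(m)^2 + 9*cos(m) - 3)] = 9*(9 - 10*cos(m))*sin(m)/(5*cos(m)^2 - 9*cos(m) + 3)^2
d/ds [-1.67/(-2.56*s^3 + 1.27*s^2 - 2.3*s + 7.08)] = (-12.8256*s^2 + 4.2418*s - 3.841)/(2.56*s^3 - 1.27*s^2 + 2.3*s - 7.08)^2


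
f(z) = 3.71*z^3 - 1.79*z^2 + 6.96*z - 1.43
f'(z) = 11.13*z^2 - 3.58*z + 6.96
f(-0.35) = -4.24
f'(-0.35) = 9.58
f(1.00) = 7.45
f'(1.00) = 14.51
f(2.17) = 43.15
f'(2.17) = 51.60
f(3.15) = 118.69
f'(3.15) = 106.12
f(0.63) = 3.17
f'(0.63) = 9.12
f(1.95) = 32.84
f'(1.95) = 42.30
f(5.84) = 717.11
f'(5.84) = 365.65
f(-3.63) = -227.74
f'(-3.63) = 166.61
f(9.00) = 2620.81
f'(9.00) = 876.27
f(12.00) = 6235.21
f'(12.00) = 1566.72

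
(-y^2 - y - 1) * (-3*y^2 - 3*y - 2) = 3*y^4 + 6*y^3 + 8*y^2 + 5*y + 2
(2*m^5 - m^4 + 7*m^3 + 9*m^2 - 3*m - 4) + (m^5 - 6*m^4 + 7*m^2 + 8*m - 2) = 3*m^5 - 7*m^4 + 7*m^3 + 16*m^2 + 5*m - 6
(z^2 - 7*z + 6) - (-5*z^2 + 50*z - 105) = 6*z^2 - 57*z + 111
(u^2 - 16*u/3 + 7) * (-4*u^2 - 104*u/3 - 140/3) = -4*u^4 - 40*u^3/3 + 992*u^2/9 + 56*u/9 - 980/3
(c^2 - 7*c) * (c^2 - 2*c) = c^4 - 9*c^3 + 14*c^2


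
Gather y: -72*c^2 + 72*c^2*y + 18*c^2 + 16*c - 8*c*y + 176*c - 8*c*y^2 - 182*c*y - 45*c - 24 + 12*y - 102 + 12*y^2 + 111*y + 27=-54*c^2 + 147*c + y^2*(12 - 8*c) + y*(72*c^2 - 190*c + 123) - 99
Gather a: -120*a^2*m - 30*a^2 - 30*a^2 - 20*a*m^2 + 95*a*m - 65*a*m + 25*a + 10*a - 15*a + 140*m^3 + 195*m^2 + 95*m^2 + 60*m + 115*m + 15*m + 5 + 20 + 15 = a^2*(-120*m - 60) + a*(-20*m^2 + 30*m + 20) + 140*m^3 + 290*m^2 + 190*m + 40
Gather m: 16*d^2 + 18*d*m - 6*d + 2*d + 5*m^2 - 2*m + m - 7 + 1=16*d^2 - 4*d + 5*m^2 + m*(18*d - 1) - 6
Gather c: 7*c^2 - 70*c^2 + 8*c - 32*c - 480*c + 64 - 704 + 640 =-63*c^2 - 504*c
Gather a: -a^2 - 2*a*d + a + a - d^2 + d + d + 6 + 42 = -a^2 + a*(2 - 2*d) - d^2 + 2*d + 48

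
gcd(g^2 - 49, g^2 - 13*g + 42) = g - 7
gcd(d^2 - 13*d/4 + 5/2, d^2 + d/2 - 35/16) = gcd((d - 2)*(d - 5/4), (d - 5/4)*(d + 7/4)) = d - 5/4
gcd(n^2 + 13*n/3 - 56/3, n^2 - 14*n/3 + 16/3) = n - 8/3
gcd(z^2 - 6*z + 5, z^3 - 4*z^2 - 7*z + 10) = z^2 - 6*z + 5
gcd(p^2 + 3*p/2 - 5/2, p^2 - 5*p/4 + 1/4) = p - 1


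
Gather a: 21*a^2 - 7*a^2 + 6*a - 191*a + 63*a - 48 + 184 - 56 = 14*a^2 - 122*a + 80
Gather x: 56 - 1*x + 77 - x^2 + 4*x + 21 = -x^2 + 3*x + 154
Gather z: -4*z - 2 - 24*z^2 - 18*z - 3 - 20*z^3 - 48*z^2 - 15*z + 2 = -20*z^3 - 72*z^2 - 37*z - 3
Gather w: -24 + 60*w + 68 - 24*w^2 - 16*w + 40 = -24*w^2 + 44*w + 84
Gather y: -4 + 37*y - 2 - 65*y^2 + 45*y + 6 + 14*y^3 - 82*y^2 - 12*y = 14*y^3 - 147*y^2 + 70*y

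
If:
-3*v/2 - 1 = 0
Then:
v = -2/3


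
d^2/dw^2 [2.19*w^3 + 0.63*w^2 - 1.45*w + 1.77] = 13.14*w + 1.26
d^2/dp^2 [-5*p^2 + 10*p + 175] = -10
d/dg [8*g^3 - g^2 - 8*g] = 24*g^2 - 2*g - 8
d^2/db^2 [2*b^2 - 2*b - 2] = 4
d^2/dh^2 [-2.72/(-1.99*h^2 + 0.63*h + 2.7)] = (21.542944*h^2 - 6.820128*h - 2.72*(3.98*h - 0.63)*(7.96*h - 1.26) - 29.22912)/(-1.99*h^2 + 0.63*h + 2.7)^3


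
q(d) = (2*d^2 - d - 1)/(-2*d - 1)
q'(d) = (4*d - 1)/(-2*d - 1) + 2*(2*d^2 - d - 1)/(-2*d - 1)^2 = -1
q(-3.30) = 4.30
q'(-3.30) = -1.00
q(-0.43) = 1.43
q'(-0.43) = -1.00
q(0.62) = 0.38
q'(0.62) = -1.00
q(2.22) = -1.22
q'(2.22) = -1.00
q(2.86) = -1.86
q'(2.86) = -1.00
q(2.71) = -1.71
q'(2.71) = -1.00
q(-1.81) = 2.81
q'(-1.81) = -1.00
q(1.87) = -0.87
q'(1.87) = -1.00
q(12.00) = -11.00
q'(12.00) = -1.00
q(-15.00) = 16.00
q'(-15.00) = -1.00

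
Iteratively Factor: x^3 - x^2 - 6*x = (x + 2)*(x^2 - 3*x) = (x - 3)*(x + 2)*(x)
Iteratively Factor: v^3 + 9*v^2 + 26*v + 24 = (v + 3)*(v^2 + 6*v + 8) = (v + 2)*(v + 3)*(v + 4)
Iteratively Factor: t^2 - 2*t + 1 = (t - 1)*(t - 1)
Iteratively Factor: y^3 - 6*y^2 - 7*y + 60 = (y - 4)*(y^2 - 2*y - 15) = (y - 4)*(y + 3)*(y - 5)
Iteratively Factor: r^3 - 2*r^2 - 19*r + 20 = (r - 1)*(r^2 - r - 20) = (r - 1)*(r + 4)*(r - 5)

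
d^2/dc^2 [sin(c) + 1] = -sin(c)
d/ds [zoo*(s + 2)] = zoo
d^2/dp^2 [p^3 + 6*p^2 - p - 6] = 6*p + 12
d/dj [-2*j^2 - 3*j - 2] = -4*j - 3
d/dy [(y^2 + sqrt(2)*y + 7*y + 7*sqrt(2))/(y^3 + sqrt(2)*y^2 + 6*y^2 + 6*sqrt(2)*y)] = (-y^2 - 14*y - 42)/(y^2*(y^2 + 12*y + 36))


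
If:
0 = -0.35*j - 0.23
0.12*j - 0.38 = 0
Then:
No Solution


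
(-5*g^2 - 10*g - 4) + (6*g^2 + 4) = g^2 - 10*g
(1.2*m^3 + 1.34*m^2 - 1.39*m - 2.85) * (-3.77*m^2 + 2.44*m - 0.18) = -4.524*m^5 - 2.1238*m^4 + 8.2939*m^3 + 7.1117*m^2 - 6.7038*m + 0.513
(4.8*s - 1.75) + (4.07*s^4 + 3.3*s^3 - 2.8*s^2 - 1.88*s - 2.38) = 4.07*s^4 + 3.3*s^3 - 2.8*s^2 + 2.92*s - 4.13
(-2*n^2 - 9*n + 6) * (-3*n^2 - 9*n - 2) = 6*n^4 + 45*n^3 + 67*n^2 - 36*n - 12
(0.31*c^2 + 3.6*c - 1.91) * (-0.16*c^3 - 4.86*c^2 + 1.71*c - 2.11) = -0.0496*c^5 - 2.0826*c^4 - 16.6603*c^3 + 14.7845*c^2 - 10.8621*c + 4.0301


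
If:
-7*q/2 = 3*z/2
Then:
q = -3*z/7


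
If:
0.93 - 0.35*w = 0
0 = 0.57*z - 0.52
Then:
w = 2.66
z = 0.91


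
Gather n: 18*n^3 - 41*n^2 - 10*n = 18*n^3 - 41*n^2 - 10*n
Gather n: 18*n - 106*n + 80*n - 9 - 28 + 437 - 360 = 40 - 8*n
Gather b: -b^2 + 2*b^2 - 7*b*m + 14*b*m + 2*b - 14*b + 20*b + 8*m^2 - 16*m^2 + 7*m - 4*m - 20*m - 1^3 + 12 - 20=b^2 + b*(7*m + 8) - 8*m^2 - 17*m - 9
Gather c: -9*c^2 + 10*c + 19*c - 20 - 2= -9*c^2 + 29*c - 22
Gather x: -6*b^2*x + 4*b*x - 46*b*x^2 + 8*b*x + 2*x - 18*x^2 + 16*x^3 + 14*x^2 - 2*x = 16*x^3 + x^2*(-46*b - 4) + x*(-6*b^2 + 12*b)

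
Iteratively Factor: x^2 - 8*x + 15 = (x - 5)*(x - 3)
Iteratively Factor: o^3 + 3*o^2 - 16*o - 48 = (o + 3)*(o^2 - 16) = (o - 4)*(o + 3)*(o + 4)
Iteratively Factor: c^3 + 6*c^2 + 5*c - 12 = (c + 3)*(c^2 + 3*c - 4) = (c + 3)*(c + 4)*(c - 1)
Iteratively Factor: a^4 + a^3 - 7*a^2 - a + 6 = (a - 2)*(a^3 + 3*a^2 - a - 3) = (a - 2)*(a - 1)*(a^2 + 4*a + 3) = (a - 2)*(a - 1)*(a + 1)*(a + 3)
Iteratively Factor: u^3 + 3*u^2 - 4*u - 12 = (u - 2)*(u^2 + 5*u + 6) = (u - 2)*(u + 2)*(u + 3)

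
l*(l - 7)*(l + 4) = l^3 - 3*l^2 - 28*l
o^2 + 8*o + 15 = (o + 3)*(o + 5)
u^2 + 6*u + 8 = (u + 2)*(u + 4)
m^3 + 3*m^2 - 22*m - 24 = (m - 4)*(m + 1)*(m + 6)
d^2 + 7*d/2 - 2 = (d - 1/2)*(d + 4)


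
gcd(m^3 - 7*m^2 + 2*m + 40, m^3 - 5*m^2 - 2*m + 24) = m^2 - 2*m - 8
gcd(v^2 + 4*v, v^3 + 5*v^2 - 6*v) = v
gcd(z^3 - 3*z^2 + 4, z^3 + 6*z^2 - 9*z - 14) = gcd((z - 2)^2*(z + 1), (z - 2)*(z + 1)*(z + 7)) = z^2 - z - 2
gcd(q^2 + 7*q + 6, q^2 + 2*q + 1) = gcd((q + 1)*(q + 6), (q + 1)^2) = q + 1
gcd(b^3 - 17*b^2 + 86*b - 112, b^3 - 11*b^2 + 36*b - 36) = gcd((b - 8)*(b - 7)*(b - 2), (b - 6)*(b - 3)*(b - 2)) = b - 2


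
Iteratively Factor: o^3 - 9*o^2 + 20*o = (o)*(o^2 - 9*o + 20) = o*(o - 4)*(o - 5)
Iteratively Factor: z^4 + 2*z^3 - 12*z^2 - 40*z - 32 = (z + 2)*(z^3 - 12*z - 16) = (z + 2)^2*(z^2 - 2*z - 8) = (z + 2)^3*(z - 4)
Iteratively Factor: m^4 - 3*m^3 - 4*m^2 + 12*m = (m + 2)*(m^3 - 5*m^2 + 6*m) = (m - 2)*(m + 2)*(m^2 - 3*m) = (m - 3)*(m - 2)*(m + 2)*(m)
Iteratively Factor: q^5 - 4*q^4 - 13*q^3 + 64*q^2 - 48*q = (q + 4)*(q^4 - 8*q^3 + 19*q^2 - 12*q) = (q - 1)*(q + 4)*(q^3 - 7*q^2 + 12*q) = (q - 4)*(q - 1)*(q + 4)*(q^2 - 3*q) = (q - 4)*(q - 3)*(q - 1)*(q + 4)*(q)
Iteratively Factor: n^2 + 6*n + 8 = (n + 4)*(n + 2)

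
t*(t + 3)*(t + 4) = t^3 + 7*t^2 + 12*t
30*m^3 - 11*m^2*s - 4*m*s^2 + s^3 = (-5*m + s)*(-2*m + s)*(3*m + s)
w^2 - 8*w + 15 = (w - 5)*(w - 3)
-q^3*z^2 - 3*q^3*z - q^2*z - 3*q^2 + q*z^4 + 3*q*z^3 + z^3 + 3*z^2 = (-q + z)*(q + z)*(z + 3)*(q*z + 1)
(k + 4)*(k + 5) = k^2 + 9*k + 20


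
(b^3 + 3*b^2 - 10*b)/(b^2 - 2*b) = b + 5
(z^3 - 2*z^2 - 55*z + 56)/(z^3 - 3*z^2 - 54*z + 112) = (z - 1)/(z - 2)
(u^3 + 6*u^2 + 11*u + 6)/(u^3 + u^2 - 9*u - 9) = (u + 2)/(u - 3)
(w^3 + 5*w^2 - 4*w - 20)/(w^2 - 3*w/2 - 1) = 2*(w^2 + 7*w + 10)/(2*w + 1)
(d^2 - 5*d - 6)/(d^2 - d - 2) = (d - 6)/(d - 2)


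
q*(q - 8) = q^2 - 8*q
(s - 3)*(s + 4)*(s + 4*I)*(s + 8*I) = s^4 + s^3 + 12*I*s^3 - 44*s^2 + 12*I*s^2 - 32*s - 144*I*s + 384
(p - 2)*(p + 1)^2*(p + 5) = p^4 + 5*p^3 - 3*p^2 - 17*p - 10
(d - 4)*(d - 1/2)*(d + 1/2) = d^3 - 4*d^2 - d/4 + 1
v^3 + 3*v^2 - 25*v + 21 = (v - 3)*(v - 1)*(v + 7)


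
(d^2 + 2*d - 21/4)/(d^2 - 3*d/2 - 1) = (-4*d^2 - 8*d + 21)/(2*(-2*d^2 + 3*d + 2))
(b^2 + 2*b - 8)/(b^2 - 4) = (b + 4)/(b + 2)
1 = 1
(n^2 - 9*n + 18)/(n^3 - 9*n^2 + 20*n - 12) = (n - 3)/(n^2 - 3*n + 2)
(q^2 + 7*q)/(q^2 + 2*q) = (q + 7)/(q + 2)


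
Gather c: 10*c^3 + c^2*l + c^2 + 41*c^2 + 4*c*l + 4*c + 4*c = 10*c^3 + c^2*(l + 42) + c*(4*l + 8)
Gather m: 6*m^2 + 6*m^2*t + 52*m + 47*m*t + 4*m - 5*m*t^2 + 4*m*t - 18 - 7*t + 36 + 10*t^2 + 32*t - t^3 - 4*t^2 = m^2*(6*t + 6) + m*(-5*t^2 + 51*t + 56) - t^3 + 6*t^2 + 25*t + 18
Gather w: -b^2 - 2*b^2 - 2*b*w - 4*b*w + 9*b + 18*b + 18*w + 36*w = -3*b^2 + 27*b + w*(54 - 6*b)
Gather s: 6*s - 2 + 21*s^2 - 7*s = 21*s^2 - s - 2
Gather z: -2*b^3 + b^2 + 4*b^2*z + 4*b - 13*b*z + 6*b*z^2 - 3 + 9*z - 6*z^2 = -2*b^3 + b^2 + 4*b + z^2*(6*b - 6) + z*(4*b^2 - 13*b + 9) - 3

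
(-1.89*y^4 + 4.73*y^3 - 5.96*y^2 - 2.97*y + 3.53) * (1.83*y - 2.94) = -3.4587*y^5 + 14.2125*y^4 - 24.813*y^3 + 12.0873*y^2 + 15.1917*y - 10.3782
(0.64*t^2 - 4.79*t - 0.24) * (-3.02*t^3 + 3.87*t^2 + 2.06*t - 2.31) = -1.9328*t^5 + 16.9426*t^4 - 16.4941*t^3 - 12.2746*t^2 + 10.5705*t + 0.5544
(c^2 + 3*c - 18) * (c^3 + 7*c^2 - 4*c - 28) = c^5 + 10*c^4 - c^3 - 166*c^2 - 12*c + 504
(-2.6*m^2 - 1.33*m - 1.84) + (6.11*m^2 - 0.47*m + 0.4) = 3.51*m^2 - 1.8*m - 1.44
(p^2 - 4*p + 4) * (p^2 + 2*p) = p^4 - 2*p^3 - 4*p^2 + 8*p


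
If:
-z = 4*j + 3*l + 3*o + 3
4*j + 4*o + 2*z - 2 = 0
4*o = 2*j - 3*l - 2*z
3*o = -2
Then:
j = -1/6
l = -1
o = -2/3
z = 8/3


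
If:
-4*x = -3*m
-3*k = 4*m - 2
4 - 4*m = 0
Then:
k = -2/3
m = 1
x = 3/4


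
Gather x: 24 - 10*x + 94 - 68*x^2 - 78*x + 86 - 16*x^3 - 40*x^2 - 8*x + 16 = -16*x^3 - 108*x^2 - 96*x + 220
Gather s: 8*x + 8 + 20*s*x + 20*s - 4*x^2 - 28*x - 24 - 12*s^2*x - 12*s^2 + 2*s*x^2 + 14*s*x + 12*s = s^2*(-12*x - 12) + s*(2*x^2 + 34*x + 32) - 4*x^2 - 20*x - 16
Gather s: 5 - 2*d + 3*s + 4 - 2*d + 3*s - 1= -4*d + 6*s + 8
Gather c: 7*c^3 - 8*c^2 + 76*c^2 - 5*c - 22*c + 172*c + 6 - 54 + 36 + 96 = 7*c^3 + 68*c^2 + 145*c + 84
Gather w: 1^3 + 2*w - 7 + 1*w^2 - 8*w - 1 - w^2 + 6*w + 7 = 0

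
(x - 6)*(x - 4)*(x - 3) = x^3 - 13*x^2 + 54*x - 72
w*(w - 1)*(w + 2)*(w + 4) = w^4 + 5*w^3 + 2*w^2 - 8*w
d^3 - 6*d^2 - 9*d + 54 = (d - 6)*(d - 3)*(d + 3)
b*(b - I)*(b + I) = b^3 + b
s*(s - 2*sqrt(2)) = s^2 - 2*sqrt(2)*s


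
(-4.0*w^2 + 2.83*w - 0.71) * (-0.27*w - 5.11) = 1.08*w^3 + 19.6759*w^2 - 14.2696*w + 3.6281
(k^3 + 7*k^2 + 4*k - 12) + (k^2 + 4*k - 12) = k^3 + 8*k^2 + 8*k - 24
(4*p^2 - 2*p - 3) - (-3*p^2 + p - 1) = 7*p^2 - 3*p - 2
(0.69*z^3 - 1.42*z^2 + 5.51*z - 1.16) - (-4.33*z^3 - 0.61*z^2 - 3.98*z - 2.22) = 5.02*z^3 - 0.81*z^2 + 9.49*z + 1.06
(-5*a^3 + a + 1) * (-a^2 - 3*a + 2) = 5*a^5 + 15*a^4 - 11*a^3 - 4*a^2 - a + 2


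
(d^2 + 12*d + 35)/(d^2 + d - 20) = (d + 7)/(d - 4)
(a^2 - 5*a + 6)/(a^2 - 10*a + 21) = (a - 2)/(a - 7)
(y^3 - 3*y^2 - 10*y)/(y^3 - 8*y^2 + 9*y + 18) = y*(y^2 - 3*y - 10)/(y^3 - 8*y^2 + 9*y + 18)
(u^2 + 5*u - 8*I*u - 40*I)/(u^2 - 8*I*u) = (u + 5)/u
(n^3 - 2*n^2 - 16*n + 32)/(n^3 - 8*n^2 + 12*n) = (n^2 - 16)/(n*(n - 6))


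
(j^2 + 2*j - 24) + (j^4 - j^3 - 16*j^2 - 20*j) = j^4 - j^3 - 15*j^2 - 18*j - 24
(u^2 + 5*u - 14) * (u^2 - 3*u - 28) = u^4 + 2*u^3 - 57*u^2 - 98*u + 392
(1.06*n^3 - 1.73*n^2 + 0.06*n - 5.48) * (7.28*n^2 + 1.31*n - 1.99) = 7.7168*n^5 - 11.2058*n^4 - 3.9389*n^3 - 36.3731*n^2 - 7.2982*n + 10.9052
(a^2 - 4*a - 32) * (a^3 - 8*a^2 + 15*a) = a^5 - 12*a^4 + 15*a^3 + 196*a^2 - 480*a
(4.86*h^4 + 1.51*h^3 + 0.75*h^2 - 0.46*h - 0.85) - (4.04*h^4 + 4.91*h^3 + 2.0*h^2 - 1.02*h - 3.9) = 0.82*h^4 - 3.4*h^3 - 1.25*h^2 + 0.56*h + 3.05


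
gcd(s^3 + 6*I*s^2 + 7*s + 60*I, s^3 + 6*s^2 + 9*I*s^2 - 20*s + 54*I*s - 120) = s^2 + 9*I*s - 20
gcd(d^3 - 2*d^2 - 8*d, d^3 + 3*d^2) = d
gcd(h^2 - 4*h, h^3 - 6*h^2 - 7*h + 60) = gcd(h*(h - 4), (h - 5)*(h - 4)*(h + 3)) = h - 4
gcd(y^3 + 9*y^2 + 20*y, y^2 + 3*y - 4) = y + 4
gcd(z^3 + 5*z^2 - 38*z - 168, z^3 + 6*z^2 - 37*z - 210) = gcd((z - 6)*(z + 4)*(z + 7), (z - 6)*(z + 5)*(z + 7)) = z^2 + z - 42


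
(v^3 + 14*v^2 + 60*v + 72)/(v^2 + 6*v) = v + 8 + 12/v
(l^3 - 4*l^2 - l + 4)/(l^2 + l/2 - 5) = 2*(l^3 - 4*l^2 - l + 4)/(2*l^2 + l - 10)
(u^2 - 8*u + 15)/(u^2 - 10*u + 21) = (u - 5)/(u - 7)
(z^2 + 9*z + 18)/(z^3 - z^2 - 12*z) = (z + 6)/(z*(z - 4))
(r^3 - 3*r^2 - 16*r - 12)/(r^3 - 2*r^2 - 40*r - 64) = (r^2 - 5*r - 6)/(r^2 - 4*r - 32)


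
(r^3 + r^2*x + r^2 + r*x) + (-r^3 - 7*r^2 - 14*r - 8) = r^2*x - 6*r^2 + r*x - 14*r - 8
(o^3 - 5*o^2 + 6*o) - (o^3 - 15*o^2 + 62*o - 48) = 10*o^2 - 56*o + 48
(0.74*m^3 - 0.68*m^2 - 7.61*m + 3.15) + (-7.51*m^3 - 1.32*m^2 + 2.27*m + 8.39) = -6.77*m^3 - 2.0*m^2 - 5.34*m + 11.54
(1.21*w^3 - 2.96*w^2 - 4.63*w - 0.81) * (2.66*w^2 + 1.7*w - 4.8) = 3.2186*w^5 - 5.8166*w^4 - 23.1558*w^3 + 4.1824*w^2 + 20.847*w + 3.888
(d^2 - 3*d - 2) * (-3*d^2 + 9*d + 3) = -3*d^4 + 18*d^3 - 18*d^2 - 27*d - 6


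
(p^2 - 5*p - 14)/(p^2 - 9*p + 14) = (p + 2)/(p - 2)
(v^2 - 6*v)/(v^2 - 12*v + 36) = v/(v - 6)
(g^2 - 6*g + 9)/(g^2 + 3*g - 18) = (g - 3)/(g + 6)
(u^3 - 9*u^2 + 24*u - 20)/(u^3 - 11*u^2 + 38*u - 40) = (u - 2)/(u - 4)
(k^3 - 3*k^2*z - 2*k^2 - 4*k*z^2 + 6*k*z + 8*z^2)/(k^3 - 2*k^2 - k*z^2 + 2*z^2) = (-k + 4*z)/(-k + z)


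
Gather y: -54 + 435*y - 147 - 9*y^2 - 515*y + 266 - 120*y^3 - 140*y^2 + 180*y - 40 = -120*y^3 - 149*y^2 + 100*y + 25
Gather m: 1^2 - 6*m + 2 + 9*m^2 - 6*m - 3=9*m^2 - 12*m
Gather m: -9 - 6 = -15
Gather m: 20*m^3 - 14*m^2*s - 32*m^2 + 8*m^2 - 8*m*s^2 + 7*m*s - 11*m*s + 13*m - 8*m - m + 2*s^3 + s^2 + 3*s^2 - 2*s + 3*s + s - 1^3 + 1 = 20*m^3 + m^2*(-14*s - 24) + m*(-8*s^2 - 4*s + 4) + 2*s^3 + 4*s^2 + 2*s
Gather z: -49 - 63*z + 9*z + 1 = -54*z - 48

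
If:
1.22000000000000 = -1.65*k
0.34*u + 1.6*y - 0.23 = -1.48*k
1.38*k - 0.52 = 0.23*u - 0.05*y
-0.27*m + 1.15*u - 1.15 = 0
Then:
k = -0.74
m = -30.79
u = -6.23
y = 2.15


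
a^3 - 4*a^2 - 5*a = a*(a - 5)*(a + 1)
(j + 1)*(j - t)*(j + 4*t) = j^3 + 3*j^2*t + j^2 - 4*j*t^2 + 3*j*t - 4*t^2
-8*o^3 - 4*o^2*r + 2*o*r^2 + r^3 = (-2*o + r)*(2*o + r)^2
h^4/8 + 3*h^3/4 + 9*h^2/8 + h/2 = h*(h/4 + 1)*(h/2 + 1/2)*(h + 1)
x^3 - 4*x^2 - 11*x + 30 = (x - 5)*(x - 2)*(x + 3)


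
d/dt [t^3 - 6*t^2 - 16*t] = 3*t^2 - 12*t - 16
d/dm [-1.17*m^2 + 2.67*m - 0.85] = 2.67 - 2.34*m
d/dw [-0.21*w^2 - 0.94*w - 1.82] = -0.42*w - 0.94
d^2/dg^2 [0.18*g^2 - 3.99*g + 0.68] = 0.360000000000000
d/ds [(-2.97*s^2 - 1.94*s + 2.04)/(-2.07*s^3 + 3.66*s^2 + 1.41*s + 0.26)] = (-6.1479*s^4 - 8.0316*s^3 + 15.5811*s^2 - 16.4772*s - 3.3808)/(4.2849*s^6 - 15.1524*s^5 + 7.5582*s^4 + 9.2448*s^3 + 3.8913*s^2 + 0.7332*s + 0.0676)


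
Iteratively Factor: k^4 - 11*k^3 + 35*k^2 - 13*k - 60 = (k - 3)*(k^3 - 8*k^2 + 11*k + 20) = (k - 4)*(k - 3)*(k^2 - 4*k - 5) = (k - 5)*(k - 4)*(k - 3)*(k + 1)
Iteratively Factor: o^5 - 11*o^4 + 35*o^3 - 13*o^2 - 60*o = (o - 3)*(o^4 - 8*o^3 + 11*o^2 + 20*o) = (o - 4)*(o - 3)*(o^3 - 4*o^2 - 5*o) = o*(o - 4)*(o - 3)*(o^2 - 4*o - 5) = o*(o - 5)*(o - 4)*(o - 3)*(o + 1)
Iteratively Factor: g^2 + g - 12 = (g - 3)*(g + 4)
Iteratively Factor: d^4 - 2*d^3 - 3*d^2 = (d - 3)*(d^3 + d^2) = d*(d - 3)*(d^2 + d) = d*(d - 3)*(d + 1)*(d)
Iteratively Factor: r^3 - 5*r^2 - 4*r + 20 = (r - 2)*(r^2 - 3*r - 10) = (r - 2)*(r + 2)*(r - 5)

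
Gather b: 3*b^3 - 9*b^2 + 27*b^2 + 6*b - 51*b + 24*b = 3*b^3 + 18*b^2 - 21*b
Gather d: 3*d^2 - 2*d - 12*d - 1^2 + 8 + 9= 3*d^2 - 14*d + 16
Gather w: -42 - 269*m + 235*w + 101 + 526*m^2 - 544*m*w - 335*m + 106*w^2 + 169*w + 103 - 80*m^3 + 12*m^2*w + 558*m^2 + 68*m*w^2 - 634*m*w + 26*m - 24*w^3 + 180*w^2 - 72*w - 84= -80*m^3 + 1084*m^2 - 578*m - 24*w^3 + w^2*(68*m + 286) + w*(12*m^2 - 1178*m + 332) + 78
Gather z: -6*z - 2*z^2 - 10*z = -2*z^2 - 16*z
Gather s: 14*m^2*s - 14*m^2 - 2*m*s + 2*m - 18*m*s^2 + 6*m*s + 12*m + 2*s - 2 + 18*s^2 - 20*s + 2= -14*m^2 + 14*m + s^2*(18 - 18*m) + s*(14*m^2 + 4*m - 18)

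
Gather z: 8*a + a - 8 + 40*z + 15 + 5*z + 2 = 9*a + 45*z + 9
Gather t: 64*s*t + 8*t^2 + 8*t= 8*t^2 + t*(64*s + 8)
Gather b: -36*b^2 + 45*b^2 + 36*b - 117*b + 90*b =9*b^2 + 9*b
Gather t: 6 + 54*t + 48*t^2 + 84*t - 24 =48*t^2 + 138*t - 18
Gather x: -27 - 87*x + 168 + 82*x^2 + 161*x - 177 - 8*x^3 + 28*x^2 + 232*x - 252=-8*x^3 + 110*x^2 + 306*x - 288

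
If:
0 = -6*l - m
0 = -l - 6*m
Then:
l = 0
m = 0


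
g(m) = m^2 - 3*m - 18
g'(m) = 2*m - 3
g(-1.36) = -12.07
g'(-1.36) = -5.72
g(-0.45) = -16.45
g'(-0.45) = -3.90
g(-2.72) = -2.44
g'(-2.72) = -8.44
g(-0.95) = -14.25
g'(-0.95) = -4.90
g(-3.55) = 5.25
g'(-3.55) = -10.10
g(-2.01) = -7.93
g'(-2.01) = -7.02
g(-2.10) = -7.29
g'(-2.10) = -7.20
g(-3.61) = 5.86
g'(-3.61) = -10.22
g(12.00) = 90.00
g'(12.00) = 21.00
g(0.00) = -18.00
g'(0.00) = -3.00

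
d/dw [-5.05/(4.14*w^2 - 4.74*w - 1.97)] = (41.814*w - 23.937)/(-4.14*w^2 + 4.74*w + 1.97)^2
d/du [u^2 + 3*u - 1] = 2*u + 3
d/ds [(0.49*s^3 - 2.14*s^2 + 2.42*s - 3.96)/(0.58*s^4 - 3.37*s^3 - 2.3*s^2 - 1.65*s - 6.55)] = (-0.2842*s^6 + 2.4824*s^5 - 12.5496*s^4 + 23.881*s^3 - 40.5671*s^2 + 9.81800000000001*s - 22.385)/(0.3364*s^8 - 3.9092*s^7 + 8.6889*s^6 + 13.588*s^5 + 8.813*s^4 + 51.737*s^3 + 32.8525*s^2 + 21.615*s + 42.9025)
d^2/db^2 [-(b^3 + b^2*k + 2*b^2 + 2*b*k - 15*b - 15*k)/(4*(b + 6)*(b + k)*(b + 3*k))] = (3*b^3*k + 4*b^3 + 54*b^2*k + 45*b^2 + 243*b*k + 270*b - 81*k^2 + 486*k + 540)/(2*(b^6 + 9*b^5*k + 18*b^5 + 27*b^4*k^2 + 162*b^4*k + 108*b^4 + 27*b^3*k^3 + 486*b^3*k^2 + 972*b^3*k + 216*b^3 + 486*b^2*k^3 + 2916*b^2*k^2 + 1944*b^2*k + 2916*b*k^3 + 5832*b*k^2 + 5832*k^3))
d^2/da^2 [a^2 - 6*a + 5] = 2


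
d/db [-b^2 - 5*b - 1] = -2*b - 5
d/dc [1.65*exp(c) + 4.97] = 1.65*exp(c)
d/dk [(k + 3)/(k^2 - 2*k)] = (-k^2 - 6*k + 6)/(k^2*(k^2 - 4*k + 4))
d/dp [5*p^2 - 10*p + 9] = 10*p - 10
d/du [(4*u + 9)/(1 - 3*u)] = 31/(3*u - 1)^2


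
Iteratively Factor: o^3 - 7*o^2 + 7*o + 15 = (o - 3)*(o^2 - 4*o - 5) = (o - 5)*(o - 3)*(o + 1)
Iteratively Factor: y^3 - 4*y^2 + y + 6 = (y - 3)*(y^2 - y - 2) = (y - 3)*(y - 2)*(y + 1)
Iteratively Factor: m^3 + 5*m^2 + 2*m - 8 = (m - 1)*(m^2 + 6*m + 8) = (m - 1)*(m + 2)*(m + 4)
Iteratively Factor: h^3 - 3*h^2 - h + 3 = (h - 1)*(h^2 - 2*h - 3) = (h - 3)*(h - 1)*(h + 1)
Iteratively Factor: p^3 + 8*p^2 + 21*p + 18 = (p + 3)*(p^2 + 5*p + 6) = (p + 3)^2*(p + 2)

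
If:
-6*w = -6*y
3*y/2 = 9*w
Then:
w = 0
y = 0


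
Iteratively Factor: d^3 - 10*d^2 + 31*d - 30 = (d - 2)*(d^2 - 8*d + 15) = (d - 3)*(d - 2)*(d - 5)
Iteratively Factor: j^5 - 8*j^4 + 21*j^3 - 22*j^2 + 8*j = (j - 1)*(j^4 - 7*j^3 + 14*j^2 - 8*j) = (j - 1)^2*(j^3 - 6*j^2 + 8*j) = (j - 2)*(j - 1)^2*(j^2 - 4*j) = (j - 4)*(j - 2)*(j - 1)^2*(j)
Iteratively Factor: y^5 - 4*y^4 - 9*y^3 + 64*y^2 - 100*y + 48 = (y - 1)*(y^4 - 3*y^3 - 12*y^2 + 52*y - 48) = (y - 2)*(y - 1)*(y^3 - y^2 - 14*y + 24) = (y - 3)*(y - 2)*(y - 1)*(y^2 + 2*y - 8) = (y - 3)*(y - 2)*(y - 1)*(y + 4)*(y - 2)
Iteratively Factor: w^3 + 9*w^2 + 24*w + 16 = (w + 1)*(w^2 + 8*w + 16) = (w + 1)*(w + 4)*(w + 4)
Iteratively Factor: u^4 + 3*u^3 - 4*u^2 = (u + 4)*(u^3 - u^2) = u*(u + 4)*(u^2 - u) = u^2*(u + 4)*(u - 1)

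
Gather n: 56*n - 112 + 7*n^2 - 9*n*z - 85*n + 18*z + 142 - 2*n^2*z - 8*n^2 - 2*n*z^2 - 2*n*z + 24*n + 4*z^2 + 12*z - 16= n^2*(-2*z - 1) + n*(-2*z^2 - 11*z - 5) + 4*z^2 + 30*z + 14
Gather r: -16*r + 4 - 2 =2 - 16*r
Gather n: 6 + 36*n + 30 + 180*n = 216*n + 36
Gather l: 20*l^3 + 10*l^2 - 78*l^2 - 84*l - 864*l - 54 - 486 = 20*l^3 - 68*l^2 - 948*l - 540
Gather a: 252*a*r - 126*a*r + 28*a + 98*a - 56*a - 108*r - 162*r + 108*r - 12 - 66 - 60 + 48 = a*(126*r + 70) - 162*r - 90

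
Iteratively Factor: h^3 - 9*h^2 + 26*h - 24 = (h - 4)*(h^2 - 5*h + 6) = (h - 4)*(h - 2)*(h - 3)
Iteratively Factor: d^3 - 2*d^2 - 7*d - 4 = (d + 1)*(d^2 - 3*d - 4) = (d - 4)*(d + 1)*(d + 1)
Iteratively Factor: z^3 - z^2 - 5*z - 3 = (z + 1)*(z^2 - 2*z - 3) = (z - 3)*(z + 1)*(z + 1)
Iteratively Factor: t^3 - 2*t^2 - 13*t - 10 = (t + 2)*(t^2 - 4*t - 5) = (t - 5)*(t + 2)*(t + 1)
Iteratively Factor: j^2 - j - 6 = (j - 3)*(j + 2)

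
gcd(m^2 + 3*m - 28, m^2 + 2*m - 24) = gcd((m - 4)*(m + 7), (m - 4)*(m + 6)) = m - 4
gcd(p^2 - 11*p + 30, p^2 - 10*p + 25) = p - 5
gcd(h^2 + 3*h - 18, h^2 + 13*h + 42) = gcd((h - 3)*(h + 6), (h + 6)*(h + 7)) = h + 6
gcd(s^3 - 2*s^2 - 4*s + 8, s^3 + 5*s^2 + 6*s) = s + 2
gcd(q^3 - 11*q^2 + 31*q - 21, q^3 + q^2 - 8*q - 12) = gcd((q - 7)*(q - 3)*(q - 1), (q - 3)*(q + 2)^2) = q - 3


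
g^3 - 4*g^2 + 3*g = g*(g - 3)*(g - 1)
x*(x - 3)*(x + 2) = x^3 - x^2 - 6*x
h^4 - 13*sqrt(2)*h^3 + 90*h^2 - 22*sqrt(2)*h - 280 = (h - 7*sqrt(2))*(h - 5*sqrt(2))*(h - 2*sqrt(2))*(h + sqrt(2))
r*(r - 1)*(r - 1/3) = r^3 - 4*r^2/3 + r/3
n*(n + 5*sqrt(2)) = n^2 + 5*sqrt(2)*n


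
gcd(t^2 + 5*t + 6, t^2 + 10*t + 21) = t + 3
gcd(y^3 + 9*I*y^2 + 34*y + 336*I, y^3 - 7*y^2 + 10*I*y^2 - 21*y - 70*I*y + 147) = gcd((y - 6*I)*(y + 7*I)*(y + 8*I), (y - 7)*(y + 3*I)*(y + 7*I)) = y + 7*I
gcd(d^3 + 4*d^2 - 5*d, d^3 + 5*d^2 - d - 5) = d^2 + 4*d - 5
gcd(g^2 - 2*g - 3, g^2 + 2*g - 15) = g - 3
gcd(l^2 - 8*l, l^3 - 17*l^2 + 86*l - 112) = l - 8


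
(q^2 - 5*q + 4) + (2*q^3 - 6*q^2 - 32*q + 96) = 2*q^3 - 5*q^2 - 37*q + 100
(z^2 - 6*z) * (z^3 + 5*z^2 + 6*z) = z^5 - z^4 - 24*z^3 - 36*z^2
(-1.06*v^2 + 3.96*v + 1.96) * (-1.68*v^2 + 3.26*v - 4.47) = 1.7808*v^4 - 10.1084*v^3 + 14.355*v^2 - 11.3116*v - 8.7612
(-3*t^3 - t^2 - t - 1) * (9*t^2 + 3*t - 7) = -27*t^5 - 18*t^4 + 9*t^3 - 5*t^2 + 4*t + 7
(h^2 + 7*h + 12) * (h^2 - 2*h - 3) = h^4 + 5*h^3 - 5*h^2 - 45*h - 36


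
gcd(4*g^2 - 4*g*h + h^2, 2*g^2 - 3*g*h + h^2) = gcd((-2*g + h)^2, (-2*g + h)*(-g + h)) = 2*g - h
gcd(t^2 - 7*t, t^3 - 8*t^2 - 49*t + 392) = t - 7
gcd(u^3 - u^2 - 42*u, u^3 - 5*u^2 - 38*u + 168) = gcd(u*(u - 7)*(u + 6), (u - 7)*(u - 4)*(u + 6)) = u^2 - u - 42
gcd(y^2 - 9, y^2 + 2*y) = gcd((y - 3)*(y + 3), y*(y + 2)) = 1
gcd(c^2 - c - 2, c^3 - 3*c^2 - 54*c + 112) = c - 2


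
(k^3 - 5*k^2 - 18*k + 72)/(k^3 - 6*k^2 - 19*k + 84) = (k - 6)/(k - 7)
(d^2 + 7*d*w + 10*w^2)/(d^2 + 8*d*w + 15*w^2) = (d + 2*w)/(d + 3*w)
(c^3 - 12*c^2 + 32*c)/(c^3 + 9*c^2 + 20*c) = (c^2 - 12*c + 32)/(c^2 + 9*c + 20)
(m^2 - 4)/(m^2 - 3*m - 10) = (m - 2)/(m - 5)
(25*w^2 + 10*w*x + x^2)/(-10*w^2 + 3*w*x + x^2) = (5*w + x)/(-2*w + x)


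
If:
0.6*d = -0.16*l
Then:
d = -0.266666666666667*l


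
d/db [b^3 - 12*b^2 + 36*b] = 3*b^2 - 24*b + 36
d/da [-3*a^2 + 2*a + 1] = 2 - 6*a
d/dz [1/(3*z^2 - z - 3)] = (1 - 6*z)/(-3*z^2 + z + 3)^2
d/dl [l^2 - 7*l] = 2*l - 7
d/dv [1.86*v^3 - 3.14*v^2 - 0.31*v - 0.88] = 5.58*v^2 - 6.28*v - 0.31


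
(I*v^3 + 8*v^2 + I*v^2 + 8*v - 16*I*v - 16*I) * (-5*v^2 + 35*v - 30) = -5*I*v^5 - 40*v^4 + 30*I*v^4 + 240*v^3 + 85*I*v^3 + 40*v^2 - 510*I*v^2 - 240*v - 80*I*v + 480*I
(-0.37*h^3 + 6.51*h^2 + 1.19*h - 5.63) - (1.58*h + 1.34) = -0.37*h^3 + 6.51*h^2 - 0.39*h - 6.97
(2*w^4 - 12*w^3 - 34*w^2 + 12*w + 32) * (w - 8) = 2*w^5 - 28*w^4 + 62*w^3 + 284*w^2 - 64*w - 256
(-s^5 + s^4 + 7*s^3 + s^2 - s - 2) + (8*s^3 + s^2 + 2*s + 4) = -s^5 + s^4 + 15*s^3 + 2*s^2 + s + 2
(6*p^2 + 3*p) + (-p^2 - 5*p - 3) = 5*p^2 - 2*p - 3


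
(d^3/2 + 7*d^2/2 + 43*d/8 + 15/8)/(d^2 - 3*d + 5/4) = (4*d^3 + 28*d^2 + 43*d + 15)/(2*(4*d^2 - 12*d + 5))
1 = 1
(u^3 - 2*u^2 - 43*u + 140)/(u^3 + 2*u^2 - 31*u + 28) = (u - 5)/(u - 1)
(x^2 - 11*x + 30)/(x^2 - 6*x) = (x - 5)/x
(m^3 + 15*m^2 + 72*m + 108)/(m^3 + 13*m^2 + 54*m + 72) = (m + 6)/(m + 4)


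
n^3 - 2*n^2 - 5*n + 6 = (n - 3)*(n - 1)*(n + 2)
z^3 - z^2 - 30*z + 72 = (z - 4)*(z - 3)*(z + 6)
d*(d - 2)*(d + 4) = d^3 + 2*d^2 - 8*d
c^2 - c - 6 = (c - 3)*(c + 2)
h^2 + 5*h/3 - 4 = (h - 4/3)*(h + 3)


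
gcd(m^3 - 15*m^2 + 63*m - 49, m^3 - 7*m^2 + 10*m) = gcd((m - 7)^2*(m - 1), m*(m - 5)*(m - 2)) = 1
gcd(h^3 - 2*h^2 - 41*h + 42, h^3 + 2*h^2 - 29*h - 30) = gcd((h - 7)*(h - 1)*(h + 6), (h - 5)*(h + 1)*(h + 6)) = h + 6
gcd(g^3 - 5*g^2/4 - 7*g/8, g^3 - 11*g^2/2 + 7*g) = g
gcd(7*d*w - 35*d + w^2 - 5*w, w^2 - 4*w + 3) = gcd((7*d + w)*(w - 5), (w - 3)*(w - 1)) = 1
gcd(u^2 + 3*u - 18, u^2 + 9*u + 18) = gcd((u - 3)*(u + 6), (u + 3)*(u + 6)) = u + 6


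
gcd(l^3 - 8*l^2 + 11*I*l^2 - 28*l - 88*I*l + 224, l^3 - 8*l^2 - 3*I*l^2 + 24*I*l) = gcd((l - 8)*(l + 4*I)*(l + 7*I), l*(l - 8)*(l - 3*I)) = l - 8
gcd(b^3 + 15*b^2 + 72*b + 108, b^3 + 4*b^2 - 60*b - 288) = b^2 + 12*b + 36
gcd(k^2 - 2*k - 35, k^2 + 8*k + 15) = k + 5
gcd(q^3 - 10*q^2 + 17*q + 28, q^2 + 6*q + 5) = q + 1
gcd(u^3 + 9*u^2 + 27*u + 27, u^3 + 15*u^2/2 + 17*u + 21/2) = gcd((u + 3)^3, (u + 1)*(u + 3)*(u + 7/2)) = u + 3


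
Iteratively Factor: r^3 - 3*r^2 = (r)*(r^2 - 3*r) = r^2*(r - 3)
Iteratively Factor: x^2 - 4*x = (x)*(x - 4)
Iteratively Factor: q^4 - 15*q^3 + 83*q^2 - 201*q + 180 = (q - 4)*(q^3 - 11*q^2 + 39*q - 45) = (q - 4)*(q - 3)*(q^2 - 8*q + 15) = (q - 5)*(q - 4)*(q - 3)*(q - 3)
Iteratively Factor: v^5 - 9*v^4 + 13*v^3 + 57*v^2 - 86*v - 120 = (v - 3)*(v^4 - 6*v^3 - 5*v^2 + 42*v + 40) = (v - 5)*(v - 3)*(v^3 - v^2 - 10*v - 8) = (v - 5)*(v - 4)*(v - 3)*(v^2 + 3*v + 2) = (v - 5)*(v - 4)*(v - 3)*(v + 2)*(v + 1)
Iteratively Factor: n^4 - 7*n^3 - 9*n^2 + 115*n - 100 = (n - 1)*(n^3 - 6*n^2 - 15*n + 100) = (n - 1)*(n + 4)*(n^2 - 10*n + 25) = (n - 5)*(n - 1)*(n + 4)*(n - 5)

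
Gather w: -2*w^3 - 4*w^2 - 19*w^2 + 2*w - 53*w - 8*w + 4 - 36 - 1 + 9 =-2*w^3 - 23*w^2 - 59*w - 24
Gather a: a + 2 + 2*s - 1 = a + 2*s + 1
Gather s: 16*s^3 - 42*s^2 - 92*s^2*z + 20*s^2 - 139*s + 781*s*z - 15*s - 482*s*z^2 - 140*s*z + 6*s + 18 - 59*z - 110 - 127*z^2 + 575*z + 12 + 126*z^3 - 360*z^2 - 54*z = 16*s^3 + s^2*(-92*z - 22) + s*(-482*z^2 + 641*z - 148) + 126*z^3 - 487*z^2 + 462*z - 80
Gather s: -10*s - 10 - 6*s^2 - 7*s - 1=-6*s^2 - 17*s - 11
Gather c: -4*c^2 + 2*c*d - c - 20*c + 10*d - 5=-4*c^2 + c*(2*d - 21) + 10*d - 5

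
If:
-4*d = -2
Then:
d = 1/2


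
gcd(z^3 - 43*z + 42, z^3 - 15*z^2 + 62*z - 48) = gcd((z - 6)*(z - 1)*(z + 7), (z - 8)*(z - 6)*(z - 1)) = z^2 - 7*z + 6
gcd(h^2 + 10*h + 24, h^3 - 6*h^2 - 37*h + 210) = h + 6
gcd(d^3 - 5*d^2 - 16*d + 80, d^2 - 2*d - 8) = d - 4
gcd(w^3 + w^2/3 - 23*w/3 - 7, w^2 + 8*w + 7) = w + 1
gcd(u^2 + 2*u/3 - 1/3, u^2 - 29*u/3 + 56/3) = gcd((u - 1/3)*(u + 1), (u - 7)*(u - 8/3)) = 1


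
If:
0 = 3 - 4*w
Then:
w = 3/4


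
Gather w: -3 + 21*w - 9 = 21*w - 12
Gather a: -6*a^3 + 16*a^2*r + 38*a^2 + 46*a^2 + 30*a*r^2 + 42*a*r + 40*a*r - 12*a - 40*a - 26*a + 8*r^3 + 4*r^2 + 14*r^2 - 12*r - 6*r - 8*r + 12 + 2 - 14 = -6*a^3 + a^2*(16*r + 84) + a*(30*r^2 + 82*r - 78) + 8*r^3 + 18*r^2 - 26*r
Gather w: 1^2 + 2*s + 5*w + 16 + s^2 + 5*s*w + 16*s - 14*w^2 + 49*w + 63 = s^2 + 18*s - 14*w^2 + w*(5*s + 54) + 80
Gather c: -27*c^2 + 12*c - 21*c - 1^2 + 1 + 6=-27*c^2 - 9*c + 6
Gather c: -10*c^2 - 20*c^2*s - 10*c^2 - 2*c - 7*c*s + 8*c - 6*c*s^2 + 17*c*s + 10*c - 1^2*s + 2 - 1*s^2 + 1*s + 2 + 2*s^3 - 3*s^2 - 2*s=c^2*(-20*s - 20) + c*(-6*s^2 + 10*s + 16) + 2*s^3 - 4*s^2 - 2*s + 4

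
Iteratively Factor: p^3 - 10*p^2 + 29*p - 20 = (p - 1)*(p^2 - 9*p + 20) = (p - 5)*(p - 1)*(p - 4)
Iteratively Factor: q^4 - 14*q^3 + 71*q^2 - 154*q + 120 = (q - 2)*(q^3 - 12*q^2 + 47*q - 60) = (q - 5)*(q - 2)*(q^2 - 7*q + 12) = (q - 5)*(q - 3)*(q - 2)*(q - 4)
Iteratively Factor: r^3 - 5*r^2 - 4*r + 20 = (r - 2)*(r^2 - 3*r - 10) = (r - 5)*(r - 2)*(r + 2)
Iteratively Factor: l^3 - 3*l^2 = (l - 3)*(l^2) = l*(l - 3)*(l)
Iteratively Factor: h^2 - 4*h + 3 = (h - 3)*(h - 1)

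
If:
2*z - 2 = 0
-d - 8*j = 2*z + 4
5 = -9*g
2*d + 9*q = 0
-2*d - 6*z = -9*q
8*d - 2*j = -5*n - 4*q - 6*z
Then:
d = -3/2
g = -5/9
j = -9/16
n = 17/24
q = 1/3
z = 1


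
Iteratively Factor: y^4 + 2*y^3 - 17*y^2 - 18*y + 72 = (y - 2)*(y^3 + 4*y^2 - 9*y - 36) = (y - 3)*(y - 2)*(y^2 + 7*y + 12) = (y - 3)*(y - 2)*(y + 3)*(y + 4)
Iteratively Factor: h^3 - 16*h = (h + 4)*(h^2 - 4*h) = (h - 4)*(h + 4)*(h)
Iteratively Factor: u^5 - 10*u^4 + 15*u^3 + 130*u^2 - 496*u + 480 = (u - 2)*(u^4 - 8*u^3 - u^2 + 128*u - 240) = (u - 4)*(u - 2)*(u^3 - 4*u^2 - 17*u + 60) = (u - 5)*(u - 4)*(u - 2)*(u^2 + u - 12) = (u - 5)*(u - 4)*(u - 3)*(u - 2)*(u + 4)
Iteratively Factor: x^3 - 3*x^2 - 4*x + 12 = (x - 2)*(x^2 - x - 6) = (x - 3)*(x - 2)*(x + 2)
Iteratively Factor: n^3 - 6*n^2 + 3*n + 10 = (n + 1)*(n^2 - 7*n + 10) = (n - 2)*(n + 1)*(n - 5)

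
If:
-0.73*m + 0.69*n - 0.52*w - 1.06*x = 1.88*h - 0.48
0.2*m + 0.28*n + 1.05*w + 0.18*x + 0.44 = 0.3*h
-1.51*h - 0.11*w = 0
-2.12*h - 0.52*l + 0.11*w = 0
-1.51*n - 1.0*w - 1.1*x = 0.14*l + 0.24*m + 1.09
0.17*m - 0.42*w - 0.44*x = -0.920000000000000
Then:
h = -0.01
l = 0.08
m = -2.21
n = -1.27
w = 0.15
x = 1.09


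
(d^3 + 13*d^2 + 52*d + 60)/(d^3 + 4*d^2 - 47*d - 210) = (d + 2)/(d - 7)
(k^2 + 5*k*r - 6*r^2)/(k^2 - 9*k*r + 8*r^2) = (-k - 6*r)/(-k + 8*r)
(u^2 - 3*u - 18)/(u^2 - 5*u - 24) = (u - 6)/(u - 8)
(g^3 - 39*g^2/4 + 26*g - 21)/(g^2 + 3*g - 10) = (4*g^2 - 31*g + 42)/(4*(g + 5))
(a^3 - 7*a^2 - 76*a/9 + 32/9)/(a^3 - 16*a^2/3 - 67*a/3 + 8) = (a + 4/3)/(a + 3)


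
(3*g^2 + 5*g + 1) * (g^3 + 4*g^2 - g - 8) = 3*g^5 + 17*g^4 + 18*g^3 - 25*g^2 - 41*g - 8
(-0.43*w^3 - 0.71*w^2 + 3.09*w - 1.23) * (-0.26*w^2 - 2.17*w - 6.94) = 0.1118*w^5 + 1.1177*w^4 + 3.7215*w^3 - 1.4581*w^2 - 18.7755*w + 8.5362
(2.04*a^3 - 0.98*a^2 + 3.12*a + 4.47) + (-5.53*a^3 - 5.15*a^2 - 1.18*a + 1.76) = -3.49*a^3 - 6.13*a^2 + 1.94*a + 6.23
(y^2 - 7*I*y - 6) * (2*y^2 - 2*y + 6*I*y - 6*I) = 2*y^4 - 2*y^3 - 8*I*y^3 + 30*y^2 + 8*I*y^2 - 30*y - 36*I*y + 36*I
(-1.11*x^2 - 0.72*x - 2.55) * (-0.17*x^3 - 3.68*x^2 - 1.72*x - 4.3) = 0.1887*x^5 + 4.2072*x^4 + 4.9923*x^3 + 15.3954*x^2 + 7.482*x + 10.965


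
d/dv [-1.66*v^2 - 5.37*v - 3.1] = -3.32*v - 5.37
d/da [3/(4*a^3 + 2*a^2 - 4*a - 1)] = 12*(-3*a^2 - a + 1)/(4*a^3 + 2*a^2 - 4*a - 1)^2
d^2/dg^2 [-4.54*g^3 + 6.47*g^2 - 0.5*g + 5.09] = 12.94 - 27.24*g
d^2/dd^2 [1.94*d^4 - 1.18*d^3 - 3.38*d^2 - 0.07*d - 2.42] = 23.28*d^2 - 7.08*d - 6.76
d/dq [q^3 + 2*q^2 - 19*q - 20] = 3*q^2 + 4*q - 19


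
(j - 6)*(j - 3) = j^2 - 9*j + 18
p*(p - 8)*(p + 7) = p^3 - p^2 - 56*p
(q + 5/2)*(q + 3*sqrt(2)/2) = q^2 + 3*sqrt(2)*q/2 + 5*q/2 + 15*sqrt(2)/4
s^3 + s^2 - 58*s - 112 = (s - 8)*(s + 2)*(s + 7)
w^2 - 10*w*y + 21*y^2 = (w - 7*y)*(w - 3*y)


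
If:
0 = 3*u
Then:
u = 0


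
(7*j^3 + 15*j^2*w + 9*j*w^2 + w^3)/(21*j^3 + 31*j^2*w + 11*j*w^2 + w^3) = (j + w)/(3*j + w)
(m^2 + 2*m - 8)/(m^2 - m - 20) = (m - 2)/(m - 5)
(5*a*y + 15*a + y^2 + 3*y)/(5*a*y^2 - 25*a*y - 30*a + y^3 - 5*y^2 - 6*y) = (y + 3)/(y^2 - 5*y - 6)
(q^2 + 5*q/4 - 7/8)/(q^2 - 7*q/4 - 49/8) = (2*q - 1)/(2*q - 7)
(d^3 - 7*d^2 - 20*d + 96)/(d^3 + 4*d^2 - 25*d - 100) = (d^2 - 11*d + 24)/(d^2 - 25)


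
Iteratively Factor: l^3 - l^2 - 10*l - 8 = (l + 1)*(l^2 - 2*l - 8) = (l - 4)*(l + 1)*(l + 2)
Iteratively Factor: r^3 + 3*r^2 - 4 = (r + 2)*(r^2 + r - 2) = (r + 2)^2*(r - 1)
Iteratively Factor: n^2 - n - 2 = (n + 1)*(n - 2)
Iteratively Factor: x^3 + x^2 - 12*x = (x + 4)*(x^2 - 3*x) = (x - 3)*(x + 4)*(x)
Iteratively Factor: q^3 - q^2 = (q - 1)*(q^2) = q*(q - 1)*(q)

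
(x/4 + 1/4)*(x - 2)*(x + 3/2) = x^3/4 + x^2/8 - 7*x/8 - 3/4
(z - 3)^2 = z^2 - 6*z + 9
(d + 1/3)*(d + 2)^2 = d^3 + 13*d^2/3 + 16*d/3 + 4/3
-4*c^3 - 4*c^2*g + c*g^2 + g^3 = (-2*c + g)*(c + g)*(2*c + g)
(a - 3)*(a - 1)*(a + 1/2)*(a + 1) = a^4 - 5*a^3/2 - 5*a^2/2 + 5*a/2 + 3/2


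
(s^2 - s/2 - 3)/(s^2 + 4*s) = (s^2 - s/2 - 3)/(s*(s + 4))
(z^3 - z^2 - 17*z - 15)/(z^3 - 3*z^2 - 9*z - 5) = (z + 3)/(z + 1)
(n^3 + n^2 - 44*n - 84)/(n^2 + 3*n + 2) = (n^2 - n - 42)/(n + 1)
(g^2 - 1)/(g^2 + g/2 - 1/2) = 2*(g - 1)/(2*g - 1)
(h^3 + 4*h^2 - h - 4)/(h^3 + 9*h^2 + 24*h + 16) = (h - 1)/(h + 4)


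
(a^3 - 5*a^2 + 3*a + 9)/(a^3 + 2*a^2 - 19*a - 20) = (a^2 - 6*a + 9)/(a^2 + a - 20)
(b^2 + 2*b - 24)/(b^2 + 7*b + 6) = (b - 4)/(b + 1)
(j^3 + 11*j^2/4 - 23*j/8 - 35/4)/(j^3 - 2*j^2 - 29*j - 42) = (8*j^2 + 6*j - 35)/(8*(j^2 - 4*j - 21))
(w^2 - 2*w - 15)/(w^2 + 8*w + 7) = (w^2 - 2*w - 15)/(w^2 + 8*w + 7)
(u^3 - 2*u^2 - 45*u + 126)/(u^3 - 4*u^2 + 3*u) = (u^2 + u - 42)/(u*(u - 1))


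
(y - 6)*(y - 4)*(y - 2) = y^3 - 12*y^2 + 44*y - 48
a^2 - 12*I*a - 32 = (a - 8*I)*(a - 4*I)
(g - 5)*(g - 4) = g^2 - 9*g + 20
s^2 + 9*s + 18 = (s + 3)*(s + 6)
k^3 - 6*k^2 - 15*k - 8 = (k - 8)*(k + 1)^2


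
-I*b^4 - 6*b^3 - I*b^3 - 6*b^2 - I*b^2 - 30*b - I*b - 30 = (b - 5*I)*(b - 3*I)*(b + 2*I)*(-I*b - I)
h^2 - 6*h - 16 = (h - 8)*(h + 2)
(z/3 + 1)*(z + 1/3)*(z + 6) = z^3/3 + 28*z^2/9 + 7*z + 2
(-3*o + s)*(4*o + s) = -12*o^2 + o*s + s^2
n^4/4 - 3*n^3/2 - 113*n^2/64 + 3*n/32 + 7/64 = (n/4 + 1/4)*(n - 7)*(n - 1/4)*(n + 1/4)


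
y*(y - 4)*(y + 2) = y^3 - 2*y^2 - 8*y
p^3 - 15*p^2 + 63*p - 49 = (p - 7)^2*(p - 1)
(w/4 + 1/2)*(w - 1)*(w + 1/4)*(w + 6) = w^4/4 + 29*w^3/16 + 23*w^2/16 - 11*w/4 - 3/4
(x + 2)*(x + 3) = x^2 + 5*x + 6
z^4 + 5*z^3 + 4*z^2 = z^2*(z + 1)*(z + 4)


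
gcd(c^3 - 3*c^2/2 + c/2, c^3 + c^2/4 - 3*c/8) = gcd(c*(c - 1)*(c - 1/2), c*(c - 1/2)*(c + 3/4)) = c^2 - c/2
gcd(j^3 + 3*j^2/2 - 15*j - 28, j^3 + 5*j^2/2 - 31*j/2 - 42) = j^2 - j/2 - 14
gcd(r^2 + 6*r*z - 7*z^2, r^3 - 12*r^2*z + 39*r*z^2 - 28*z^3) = -r + z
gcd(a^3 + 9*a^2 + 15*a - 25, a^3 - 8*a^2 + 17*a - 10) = a - 1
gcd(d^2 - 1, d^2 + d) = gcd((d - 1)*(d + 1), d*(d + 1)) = d + 1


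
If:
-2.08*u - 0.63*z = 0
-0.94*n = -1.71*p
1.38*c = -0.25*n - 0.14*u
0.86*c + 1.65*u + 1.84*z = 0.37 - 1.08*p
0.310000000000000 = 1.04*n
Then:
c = -0.05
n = 0.30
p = 0.16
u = -0.05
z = 0.18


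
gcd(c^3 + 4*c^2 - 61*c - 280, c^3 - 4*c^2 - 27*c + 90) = c + 5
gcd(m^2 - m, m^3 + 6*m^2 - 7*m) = m^2 - m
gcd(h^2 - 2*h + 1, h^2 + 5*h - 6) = h - 1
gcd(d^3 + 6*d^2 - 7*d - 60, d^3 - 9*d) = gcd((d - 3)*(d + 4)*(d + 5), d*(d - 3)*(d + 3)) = d - 3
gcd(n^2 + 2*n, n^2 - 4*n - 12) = n + 2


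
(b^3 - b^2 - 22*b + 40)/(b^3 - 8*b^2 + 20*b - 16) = (b + 5)/(b - 2)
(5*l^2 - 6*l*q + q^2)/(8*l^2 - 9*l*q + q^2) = (-5*l + q)/(-8*l + q)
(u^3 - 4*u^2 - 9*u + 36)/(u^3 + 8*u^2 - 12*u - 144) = (u^2 - 9)/(u^2 + 12*u + 36)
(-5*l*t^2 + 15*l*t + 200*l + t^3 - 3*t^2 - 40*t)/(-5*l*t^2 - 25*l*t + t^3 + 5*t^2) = (t - 8)/t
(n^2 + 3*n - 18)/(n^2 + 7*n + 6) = (n - 3)/(n + 1)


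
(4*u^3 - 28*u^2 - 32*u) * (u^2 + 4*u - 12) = 4*u^5 - 12*u^4 - 192*u^3 + 208*u^2 + 384*u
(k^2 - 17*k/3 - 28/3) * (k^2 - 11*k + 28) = k^4 - 50*k^3/3 + 81*k^2 - 56*k - 784/3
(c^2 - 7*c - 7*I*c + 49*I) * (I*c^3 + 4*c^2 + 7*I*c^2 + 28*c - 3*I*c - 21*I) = I*c^5 + 11*c^4 - 80*I*c^3 - 560*c^2 + 1519*I*c + 1029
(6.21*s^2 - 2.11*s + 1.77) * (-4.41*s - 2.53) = -27.3861*s^3 - 6.4062*s^2 - 2.4674*s - 4.4781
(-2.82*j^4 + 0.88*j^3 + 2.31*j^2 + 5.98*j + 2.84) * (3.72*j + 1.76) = -10.4904*j^5 - 1.6896*j^4 + 10.142*j^3 + 26.3112*j^2 + 21.0896*j + 4.9984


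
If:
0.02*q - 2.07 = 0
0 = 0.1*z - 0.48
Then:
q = 103.50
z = 4.80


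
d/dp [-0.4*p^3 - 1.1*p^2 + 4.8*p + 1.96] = -1.2*p^2 - 2.2*p + 4.8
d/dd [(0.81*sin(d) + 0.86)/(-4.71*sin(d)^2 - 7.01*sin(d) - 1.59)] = (3.8151*sin(d)^2 + 8.1012*sin(d) + 4.7407)*cos(d)/(22.1841*sin(d)^4 + 66.0342*sin(d)^3 + 64.1179*sin(d)^2 + 22.2918*sin(d) + 2.5281)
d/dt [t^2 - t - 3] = 2*t - 1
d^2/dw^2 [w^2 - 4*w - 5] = 2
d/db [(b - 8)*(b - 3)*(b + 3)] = 3*b^2 - 16*b - 9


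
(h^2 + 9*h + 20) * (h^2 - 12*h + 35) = h^4 - 3*h^3 - 53*h^2 + 75*h + 700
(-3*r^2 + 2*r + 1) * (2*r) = -6*r^3 + 4*r^2 + 2*r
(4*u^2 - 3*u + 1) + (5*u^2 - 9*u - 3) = 9*u^2 - 12*u - 2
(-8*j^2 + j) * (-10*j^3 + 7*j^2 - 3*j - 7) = 80*j^5 - 66*j^4 + 31*j^3 + 53*j^2 - 7*j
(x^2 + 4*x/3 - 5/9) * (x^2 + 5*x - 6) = x^4 + 19*x^3/3 + x^2/9 - 97*x/9 + 10/3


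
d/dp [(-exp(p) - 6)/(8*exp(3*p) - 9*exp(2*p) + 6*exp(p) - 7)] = (16*exp(3*p) + 135*exp(2*p) - 108*exp(p) + 43)*exp(p)/(64*exp(6*p) - 144*exp(5*p) + 177*exp(4*p) - 220*exp(3*p) + 162*exp(2*p) - 84*exp(p) + 49)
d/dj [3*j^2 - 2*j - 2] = 6*j - 2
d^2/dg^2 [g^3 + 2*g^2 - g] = 6*g + 4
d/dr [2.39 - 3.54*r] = -3.54000000000000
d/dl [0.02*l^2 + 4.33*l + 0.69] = 0.04*l + 4.33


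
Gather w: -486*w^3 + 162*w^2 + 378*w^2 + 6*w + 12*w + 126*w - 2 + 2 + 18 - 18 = -486*w^3 + 540*w^2 + 144*w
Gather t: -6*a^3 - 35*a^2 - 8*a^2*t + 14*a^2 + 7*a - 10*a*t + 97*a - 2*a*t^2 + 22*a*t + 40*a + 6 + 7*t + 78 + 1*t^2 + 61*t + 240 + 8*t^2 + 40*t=-6*a^3 - 21*a^2 + 144*a + t^2*(9 - 2*a) + t*(-8*a^2 + 12*a + 108) + 324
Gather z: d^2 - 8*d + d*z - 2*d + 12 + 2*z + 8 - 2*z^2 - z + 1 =d^2 - 10*d - 2*z^2 + z*(d + 1) + 21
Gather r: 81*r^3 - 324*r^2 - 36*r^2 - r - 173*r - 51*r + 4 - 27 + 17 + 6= 81*r^3 - 360*r^2 - 225*r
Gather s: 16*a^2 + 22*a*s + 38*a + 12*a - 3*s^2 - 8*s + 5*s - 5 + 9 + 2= 16*a^2 + 50*a - 3*s^2 + s*(22*a - 3) + 6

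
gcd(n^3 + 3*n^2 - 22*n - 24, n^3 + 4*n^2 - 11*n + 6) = n + 6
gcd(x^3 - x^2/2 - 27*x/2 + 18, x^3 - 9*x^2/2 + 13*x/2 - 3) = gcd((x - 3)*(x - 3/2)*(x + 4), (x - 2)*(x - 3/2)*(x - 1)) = x - 3/2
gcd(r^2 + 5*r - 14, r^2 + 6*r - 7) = r + 7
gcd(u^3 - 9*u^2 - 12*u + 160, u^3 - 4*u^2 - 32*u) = u^2 - 4*u - 32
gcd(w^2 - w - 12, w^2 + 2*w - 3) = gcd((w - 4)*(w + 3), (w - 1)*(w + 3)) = w + 3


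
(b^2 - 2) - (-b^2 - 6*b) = 2*b^2 + 6*b - 2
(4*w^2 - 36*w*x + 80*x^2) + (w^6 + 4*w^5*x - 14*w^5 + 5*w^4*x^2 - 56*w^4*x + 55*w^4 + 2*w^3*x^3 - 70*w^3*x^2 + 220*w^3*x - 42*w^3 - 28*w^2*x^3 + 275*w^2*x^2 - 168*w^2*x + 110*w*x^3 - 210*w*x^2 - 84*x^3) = w^6 + 4*w^5*x - 14*w^5 + 5*w^4*x^2 - 56*w^4*x + 55*w^4 + 2*w^3*x^3 - 70*w^3*x^2 + 220*w^3*x - 42*w^3 - 28*w^2*x^3 + 275*w^2*x^2 - 168*w^2*x + 4*w^2 + 110*w*x^3 - 210*w*x^2 - 36*w*x - 84*x^3 + 80*x^2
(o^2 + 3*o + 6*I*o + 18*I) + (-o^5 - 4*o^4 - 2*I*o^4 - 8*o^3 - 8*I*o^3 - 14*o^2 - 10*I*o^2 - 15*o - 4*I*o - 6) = -o^5 - 4*o^4 - 2*I*o^4 - 8*o^3 - 8*I*o^3 - 13*o^2 - 10*I*o^2 - 12*o + 2*I*o - 6 + 18*I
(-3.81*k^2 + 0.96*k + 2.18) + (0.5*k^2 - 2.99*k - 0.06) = -3.31*k^2 - 2.03*k + 2.12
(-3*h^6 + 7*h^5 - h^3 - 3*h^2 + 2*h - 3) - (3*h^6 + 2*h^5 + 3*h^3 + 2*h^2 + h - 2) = -6*h^6 + 5*h^5 - 4*h^3 - 5*h^2 + h - 1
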